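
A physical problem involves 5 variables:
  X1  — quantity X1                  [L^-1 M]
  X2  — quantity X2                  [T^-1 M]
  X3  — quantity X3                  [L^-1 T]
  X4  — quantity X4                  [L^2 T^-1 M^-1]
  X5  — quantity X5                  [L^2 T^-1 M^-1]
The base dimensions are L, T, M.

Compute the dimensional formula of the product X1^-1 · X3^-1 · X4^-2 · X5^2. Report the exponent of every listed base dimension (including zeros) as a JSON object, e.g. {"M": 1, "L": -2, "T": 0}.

{"L": 2, "T": -1, "M": -1}

Dimensional matrix (L×T×M by X1×X2×X3×X4×X5):
  L: [-1  0 -1  2  2]
  T: [ 0 -1  1 -1 -1]
  M: [ 1  1  0 -1 -1]
  [L]: (-1)·-1+(-1)·-1+(-2)·2+(2)·2 = 2
  [T]: (-1)·0+(-1)·1+(-2)·-1+(2)·-1 = -1
  [M]: (-1)·1+(-1)·0+(-2)·-1+(2)·-1 = -1
⇒ L^2 T^-1 M^-1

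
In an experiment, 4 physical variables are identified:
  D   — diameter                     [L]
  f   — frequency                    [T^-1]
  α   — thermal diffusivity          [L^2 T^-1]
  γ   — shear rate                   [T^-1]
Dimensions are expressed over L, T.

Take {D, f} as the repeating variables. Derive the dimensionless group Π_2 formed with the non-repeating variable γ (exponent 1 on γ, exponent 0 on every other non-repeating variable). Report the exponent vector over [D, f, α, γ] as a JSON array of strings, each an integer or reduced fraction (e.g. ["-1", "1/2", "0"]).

Dimensional matrix (L×T by D×f×α×γ):
  L: [ 1  0  2  0]
  T: [ 0 -1 -1 -1]
RREF → pivots at {D,f} ⇒ r = 2
Pivot set = {D,f}, free = {α,γ}
RREF:
  r0: [   1    0    2    0]
  r1: [   0    1    1    1]
Fix exponent of γ at 1, α at 0; solve each RREF row for its pivot's exponent:
  r0: exp(D) + (0)·1 = 0 ⇒ exp(D) = 0
  r1: exp(f) + (1)·1 = 0 ⇒ exp(f) = -1
Π_2 = f^-1 · γ

["0", "-1", "0", "1"]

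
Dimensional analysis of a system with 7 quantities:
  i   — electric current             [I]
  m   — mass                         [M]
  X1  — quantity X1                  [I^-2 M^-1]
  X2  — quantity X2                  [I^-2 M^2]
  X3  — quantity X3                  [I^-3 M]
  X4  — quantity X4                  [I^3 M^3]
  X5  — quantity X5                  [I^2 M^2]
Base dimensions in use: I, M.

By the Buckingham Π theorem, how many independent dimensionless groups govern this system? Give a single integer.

Write exponents as rows I,M / cols i,m,X1,X2,X3,X4,X5:
  I: [ 1  0 -2 -2 -3  3  2]
  M: [ 0  1 -1  2  1  3  2]
Echelon form has 2 nonzero rows (pivots: i,m)
Π count = n − r = 7 − 2 = 5

5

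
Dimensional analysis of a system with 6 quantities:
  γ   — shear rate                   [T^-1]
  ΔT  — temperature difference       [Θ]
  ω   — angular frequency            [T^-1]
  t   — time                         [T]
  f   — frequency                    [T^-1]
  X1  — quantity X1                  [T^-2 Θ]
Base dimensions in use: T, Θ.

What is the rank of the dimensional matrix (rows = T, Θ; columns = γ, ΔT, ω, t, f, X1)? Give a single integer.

Dimensional matrix (T×Θ by γ×ΔT×ω×t×f×X1):
  T: [-1  0 -1  1 -1 -2]
  Θ: [ 0  1  0  0  0  1]
RREF → pivots at {γ,ΔT} ⇒ r = 2

2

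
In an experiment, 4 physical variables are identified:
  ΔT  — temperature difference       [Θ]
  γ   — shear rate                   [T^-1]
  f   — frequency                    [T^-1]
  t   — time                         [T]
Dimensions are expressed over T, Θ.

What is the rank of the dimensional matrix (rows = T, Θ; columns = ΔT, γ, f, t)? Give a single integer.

Exponent matrix [T,Θ] × [ΔT,γ,f,t]:
  T: [ 0 -1 -1  1]
  Θ: [ 1  0  0  0]
Row reduction gives pivot columns ΔT,γ; rank = 2

2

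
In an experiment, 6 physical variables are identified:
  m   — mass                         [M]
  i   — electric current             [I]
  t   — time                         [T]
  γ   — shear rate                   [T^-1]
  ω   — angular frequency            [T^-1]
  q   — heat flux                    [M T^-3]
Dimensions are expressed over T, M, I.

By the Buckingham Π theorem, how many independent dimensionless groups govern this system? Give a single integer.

3

Write exponents as rows T,M,I / cols m,i,t,γ,ω,q:
  T: [ 0  0  1 -1 -1 -3]
  M: [ 1  0  0  0  0  1]
  I: [ 0  1  0  0  0  0]
Row reduction gives pivot columns m,i,t; rank = 3
Π count = n − r = 6 − 3 = 3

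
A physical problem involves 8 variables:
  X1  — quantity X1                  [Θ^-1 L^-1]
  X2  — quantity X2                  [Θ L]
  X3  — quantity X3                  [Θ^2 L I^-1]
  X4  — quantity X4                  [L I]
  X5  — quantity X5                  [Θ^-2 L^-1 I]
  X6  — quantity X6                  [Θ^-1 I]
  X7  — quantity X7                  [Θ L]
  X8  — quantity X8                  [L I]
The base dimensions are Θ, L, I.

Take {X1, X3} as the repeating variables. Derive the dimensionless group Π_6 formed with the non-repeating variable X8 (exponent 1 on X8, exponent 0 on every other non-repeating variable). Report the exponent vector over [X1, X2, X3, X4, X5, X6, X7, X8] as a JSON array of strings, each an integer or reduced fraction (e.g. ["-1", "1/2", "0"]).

Write exponents as rows Θ,L,I / cols X1,X2,X3,X4,X5,X6,X7,X8:
  Θ: [-1  1  2  0 -2 -1  1  0]
  L: [-1  1  1  1 -1  0  1  1]
  I: [ 0  0 -1  1  1  1  0  1]
RREF → pivots at {X1,X3} ⇒ r = 2
Repeat: X1,X3; free: X2,X4,X5,X6,X7,X8
RREF:
  r0: [   1   -1    0   -2    0   -1   -1   -2]
  r1: [   0    0    1   -1   -1   -1    0   -1]
  r2: [   0    0    0    0    0    0    0    0]
Fix exponent of X8 at 1, X2 at 0, X4 at 0, X5 at 0, X6 at 0, X7 at 0; solve each RREF row for its pivot's exponent:
  r0: exp(X1) + (-2)·1 = 0 ⇒ exp(X1) = 2
  r1: exp(X3) + (-1)·1 = 0 ⇒ exp(X3) = 1
Π_6 = X1^2 · X3 · X8

["2", "0", "1", "0", "0", "0", "0", "1"]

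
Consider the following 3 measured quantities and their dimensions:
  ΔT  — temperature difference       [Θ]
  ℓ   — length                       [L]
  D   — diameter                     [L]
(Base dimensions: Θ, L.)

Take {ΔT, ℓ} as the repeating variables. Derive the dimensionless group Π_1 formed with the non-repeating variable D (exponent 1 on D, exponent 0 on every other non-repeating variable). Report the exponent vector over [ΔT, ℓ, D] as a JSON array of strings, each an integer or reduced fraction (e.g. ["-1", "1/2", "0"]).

["0", "-1", "1"]

Write exponents as rows Θ,L / cols ΔT,ℓ,D:
  Θ: [ 1  0  0]
  L: [ 0  1  1]
RREF → pivots at {ΔT,ℓ} ⇒ r = 2
Pivot set = {ΔT,ℓ}, free = {D}
RREF:
  r0: [   1    0    0]
  r1: [   0    1    1]
Fix exponent of D at 1; solve each RREF row for its pivot's exponent:
  r0: exp(ΔT) + (0)·1 = 0 ⇒ exp(ΔT) = 0
  r1: exp(ℓ) + (1)·1 = 0 ⇒ exp(ℓ) = -1
Π_1 = ℓ^-1 · D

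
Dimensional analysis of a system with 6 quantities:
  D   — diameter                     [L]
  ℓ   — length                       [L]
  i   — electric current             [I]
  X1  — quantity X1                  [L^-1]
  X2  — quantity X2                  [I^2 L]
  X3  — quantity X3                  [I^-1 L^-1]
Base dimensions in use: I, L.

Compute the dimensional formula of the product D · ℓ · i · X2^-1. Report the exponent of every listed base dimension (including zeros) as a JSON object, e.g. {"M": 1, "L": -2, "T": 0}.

Dimensional matrix (I×L by D×ℓ×i×X1×X2×X3):
  I: [ 0  0  1  0  2 -1]
  L: [ 1  1  0 -1  1 -1]
  [I]: (1)·0+(1)·0+(1)·1+(-1)·2 = -1
  [L]: (1)·1+(1)·1+(1)·0+(-1)·1 = 1
⇒ I^-1 L

{"I": -1, "L": 1}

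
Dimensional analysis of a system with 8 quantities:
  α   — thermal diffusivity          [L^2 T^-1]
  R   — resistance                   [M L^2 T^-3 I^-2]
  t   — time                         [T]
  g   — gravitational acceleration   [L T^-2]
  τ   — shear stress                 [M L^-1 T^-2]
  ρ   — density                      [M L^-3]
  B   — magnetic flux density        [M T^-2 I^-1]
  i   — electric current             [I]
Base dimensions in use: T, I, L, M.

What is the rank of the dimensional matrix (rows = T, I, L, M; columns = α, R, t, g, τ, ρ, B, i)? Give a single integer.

Exponent matrix [T,I,L,M] × [α,R,t,g,τ,ρ,B,i]:
  T: [-1 -3  1 -2 -2  0 -2  0]
  I: [ 0 -2  0  0  0  0 -1  1]
  L: [ 2  2  0  1 -1 -3  0  0]
  M: [ 0  1  0  0  1  1  1  0]
Row reduction gives pivot columns α,R,t,τ; rank = 4

4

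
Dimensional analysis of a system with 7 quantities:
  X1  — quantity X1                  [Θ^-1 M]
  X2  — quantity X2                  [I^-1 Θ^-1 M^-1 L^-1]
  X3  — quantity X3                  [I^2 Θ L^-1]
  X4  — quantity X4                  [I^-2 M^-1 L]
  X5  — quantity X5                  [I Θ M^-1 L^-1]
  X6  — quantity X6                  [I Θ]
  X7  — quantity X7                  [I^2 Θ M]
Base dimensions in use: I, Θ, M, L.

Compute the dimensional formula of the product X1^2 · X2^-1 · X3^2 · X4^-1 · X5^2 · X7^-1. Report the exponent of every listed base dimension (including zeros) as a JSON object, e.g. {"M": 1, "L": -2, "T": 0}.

{"I": 7, "Θ": 2, "M": 1, "L": -4}

Dimensional matrix (I×Θ×M×L by X1×X2×X3×X4×X5×X6×X7):
  I: [ 0 -1  2 -2  1  1  2]
  Θ: [-1 -1  1  0  1  1  1]
  M: [ 1 -1  0 -1 -1  0  1]
  L: [ 0 -1 -1  1 -1  0  0]
  [I]: (2)·0+(-1)·-1+(2)·2+(-1)·-2+(2)·1+(-1)·2 = 7
  [Θ]: (2)·-1+(-1)·-1+(2)·1+(-1)·0+(2)·1+(-1)·1 = 2
  [M]: (2)·1+(-1)·-1+(2)·0+(-1)·-1+(2)·-1+(-1)·1 = 1
  [L]: (2)·0+(-1)·-1+(2)·-1+(-1)·1+(2)·-1+(-1)·0 = -4
⇒ I^7 Θ^2 M L^-4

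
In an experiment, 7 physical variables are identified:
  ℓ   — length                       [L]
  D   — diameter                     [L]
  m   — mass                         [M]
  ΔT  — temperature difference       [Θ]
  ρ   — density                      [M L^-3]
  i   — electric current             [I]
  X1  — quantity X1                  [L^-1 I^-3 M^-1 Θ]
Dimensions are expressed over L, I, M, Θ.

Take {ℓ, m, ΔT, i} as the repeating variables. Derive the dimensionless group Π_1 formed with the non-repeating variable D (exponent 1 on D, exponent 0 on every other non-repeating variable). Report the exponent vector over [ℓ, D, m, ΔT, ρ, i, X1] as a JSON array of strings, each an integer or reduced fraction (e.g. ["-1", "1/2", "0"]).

["-1", "1", "0", "0", "0", "0", "0"]

Write exponents as rows L,I,M,Θ / cols ℓ,D,m,ΔT,ρ,i,X1:
  L: [ 1  1  0  0 -3  0 -1]
  I: [ 0  0  0  0  0  1 -3]
  M: [ 0  0  1  0  1  0 -1]
  Θ: [ 0  0  0  1  0  0  1]
Echelon form has 4 nonzero rows (pivots: ℓ,m,ΔT,i)
Pivot set = {ℓ,m,ΔT,i}, free = {D,ρ,X1}
RREF:
  r0: [   1    1    0    0   -3    0   -1]
  r1: [   0    0    1    0    1    0   -1]
  r2: [   0    0    0    1    0    0    1]
  r3: [   0    0    0    0    0    1   -3]
Fix exponent of D at 1, ρ at 0, X1 at 0; solve each RREF row for its pivot's exponent:
  r0: exp(ℓ) + (1)·1 = 0 ⇒ exp(ℓ) = -1
  r1: exp(m) + (0)·1 = 0 ⇒ exp(m) = 0
  r2: exp(ΔT) + (0)·1 = 0 ⇒ exp(ΔT) = 0
  r3: exp(i) + (0)·1 = 0 ⇒ exp(i) = 0
Π_1 = ℓ^-1 · D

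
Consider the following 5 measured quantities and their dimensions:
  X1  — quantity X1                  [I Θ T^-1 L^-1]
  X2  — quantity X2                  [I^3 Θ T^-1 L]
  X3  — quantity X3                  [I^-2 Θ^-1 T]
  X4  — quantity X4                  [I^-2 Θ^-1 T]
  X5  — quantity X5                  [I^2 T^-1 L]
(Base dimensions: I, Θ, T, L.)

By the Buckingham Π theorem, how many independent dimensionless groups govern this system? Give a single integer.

Dimensional matrix (I×Θ×T×L by X1×X2×X3×X4×X5):
  I: [ 1  3 -2 -2  2]
  Θ: [ 1  1 -1 -1  0]
  T: [-1 -1  1  1 -1]
  L: [-1  1  0  0  1]
Echelon form has 3 nonzero rows (pivots: X1,X2,X5)
5 vars − rank 3 = 2 Π groups

2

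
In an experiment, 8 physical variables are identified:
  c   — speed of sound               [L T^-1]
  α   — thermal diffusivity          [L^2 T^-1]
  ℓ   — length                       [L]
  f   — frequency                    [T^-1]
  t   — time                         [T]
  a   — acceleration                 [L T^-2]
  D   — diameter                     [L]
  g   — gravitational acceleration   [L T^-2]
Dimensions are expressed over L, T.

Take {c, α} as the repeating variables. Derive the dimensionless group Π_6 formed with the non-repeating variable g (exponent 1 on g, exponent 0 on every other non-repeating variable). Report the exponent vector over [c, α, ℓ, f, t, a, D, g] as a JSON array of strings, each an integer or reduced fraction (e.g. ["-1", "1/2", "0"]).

Dimensional matrix (L×T by c×α×ℓ×f×t×a×D×g):
  L: [ 1  2  1  0  0  1  1  1]
  T: [-1 -1  0 -1  1 -2  0 -2]
Row reduction gives pivot columns c,α; rank = 2
Repeat: c,α; free: ℓ,f,t,a,D,g
RREF:
  r0: [   1    0   -1    2   -2    3   -1    3]
  r1: [   0    1    1   -1    1   -1    1   -1]
Fix exponent of g at 1, ℓ at 0, f at 0, t at 0, a at 0, D at 0; solve each RREF row for its pivot's exponent:
  r0: exp(c) + (3)·1 = 0 ⇒ exp(c) = -3
  r1: exp(α) + (-1)·1 = 0 ⇒ exp(α) = 1
Π_6 = c^-3 · α · g

["-3", "1", "0", "0", "0", "0", "0", "1"]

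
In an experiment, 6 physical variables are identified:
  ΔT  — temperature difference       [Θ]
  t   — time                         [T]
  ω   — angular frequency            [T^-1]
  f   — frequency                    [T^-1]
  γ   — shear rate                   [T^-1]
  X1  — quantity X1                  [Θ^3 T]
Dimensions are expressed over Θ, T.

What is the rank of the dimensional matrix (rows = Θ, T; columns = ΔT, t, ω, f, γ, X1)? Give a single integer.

Write exponents as rows Θ,T / cols ΔT,t,ω,f,γ,X1:
  Θ: [ 1  0  0  0  0  3]
  T: [ 0  1 -1 -1 -1  1]
Row reduction gives pivot columns ΔT,t; rank = 2

2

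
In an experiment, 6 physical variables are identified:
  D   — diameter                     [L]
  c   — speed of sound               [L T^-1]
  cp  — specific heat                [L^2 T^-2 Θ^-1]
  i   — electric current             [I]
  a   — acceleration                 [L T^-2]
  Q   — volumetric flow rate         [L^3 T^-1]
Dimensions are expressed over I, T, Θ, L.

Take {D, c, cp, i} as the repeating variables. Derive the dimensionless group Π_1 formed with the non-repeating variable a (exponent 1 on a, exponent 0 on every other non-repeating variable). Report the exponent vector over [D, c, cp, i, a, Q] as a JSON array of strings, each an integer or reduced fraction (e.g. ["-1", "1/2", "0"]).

["1", "-2", "0", "0", "1", "0"]

Exponent matrix [I,T,Θ,L] × [D,c,cp,i,a,Q]:
  I: [ 0  0  0  1  0  0]
  T: [ 0 -1 -2  0 -2 -1]
  Θ: [ 0  0 -1  0  0  0]
  L: [ 1  1  2  0  1  3]
Row reduction gives pivot columns D,c,cp,i; rank = 4
Repeat: D,c,cp,i; free: a,Q
RREF:
  r0: [   1    0    0    0   -1    2]
  r1: [   0    1    0    0    2    1]
  r2: [   0    0    1    0    0    0]
  r3: [   0    0    0    1    0    0]
Fix exponent of a at 1, Q at 0; solve each RREF row for its pivot's exponent:
  r0: exp(D) + (-1)·1 = 0 ⇒ exp(D) = 1
  r1: exp(c) + (2)·1 = 0 ⇒ exp(c) = -2
  r2: exp(cp) + (0)·1 = 0 ⇒ exp(cp) = 0
  r3: exp(i) + (0)·1 = 0 ⇒ exp(i) = 0
Π_1 = D · c^-2 · a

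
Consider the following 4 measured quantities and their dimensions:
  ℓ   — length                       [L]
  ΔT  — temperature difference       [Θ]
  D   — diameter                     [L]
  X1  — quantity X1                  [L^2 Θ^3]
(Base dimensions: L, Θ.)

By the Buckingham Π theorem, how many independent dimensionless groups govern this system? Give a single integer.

2

Write exponents as rows L,Θ / cols ℓ,ΔT,D,X1:
  L: [ 1  0  1  2]
  Θ: [ 0  1  0  3]
Echelon form has 2 nonzero rows (pivots: ℓ,ΔT)
n=4, r=2 ⇒ 2 dimensionless groups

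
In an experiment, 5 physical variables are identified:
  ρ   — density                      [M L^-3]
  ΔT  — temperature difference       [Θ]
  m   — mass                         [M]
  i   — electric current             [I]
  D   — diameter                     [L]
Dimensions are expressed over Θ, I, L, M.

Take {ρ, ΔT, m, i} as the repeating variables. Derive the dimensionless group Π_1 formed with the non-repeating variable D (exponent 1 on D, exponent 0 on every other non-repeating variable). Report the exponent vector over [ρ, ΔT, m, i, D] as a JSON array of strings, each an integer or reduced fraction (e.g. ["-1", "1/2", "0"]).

["1/3", "0", "-1/3", "0", "1"]

Dimensional matrix (Θ×I×L×M by ρ×ΔT×m×i×D):
  Θ: [ 0  1  0  0  0]
  I: [ 0  0  0  1  0]
  L: [-3  0  0  0  1]
  M: [ 1  0  1  0  0]
RREF → pivots at {ρ,ΔT,m,i} ⇒ r = 4
Repeat: ρ,ΔT,m,i; free: D
RREF:
  r0: [   1    0    0    0 -1/3]
  r1: [   0    1    0    0    0]
  r2: [   0    0    1    0  1/3]
  r3: [   0    0    0    1    0]
Fix exponent of D at 1; solve each RREF row for its pivot's exponent:
  r0: exp(ρ) + (-1/3)·1 = 0 ⇒ exp(ρ) = 1/3
  r1: exp(ΔT) + (0)·1 = 0 ⇒ exp(ΔT) = 0
  r2: exp(m) + (1/3)·1 = 0 ⇒ exp(m) = -1/3
  r3: exp(i) + (0)·1 = 0 ⇒ exp(i) = 0
Π_1 = ρ^(1/3) · m^(-1/3) · D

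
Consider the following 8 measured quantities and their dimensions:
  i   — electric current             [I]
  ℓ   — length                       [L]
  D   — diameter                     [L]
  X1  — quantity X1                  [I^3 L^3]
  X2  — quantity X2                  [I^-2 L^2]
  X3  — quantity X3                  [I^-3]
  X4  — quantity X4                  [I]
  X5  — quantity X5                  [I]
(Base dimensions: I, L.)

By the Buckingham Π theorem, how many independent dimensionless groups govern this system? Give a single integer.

6

Dimensional matrix (I×L by i×ℓ×D×X1×X2×X3×X4×X5):
  I: [ 1  0  0  3 -2 -3  1  1]
  L: [ 0  1  1  3  2  0  0  0]
Echelon form has 2 nonzero rows (pivots: i,ℓ)
n=8, r=2 ⇒ 6 dimensionless groups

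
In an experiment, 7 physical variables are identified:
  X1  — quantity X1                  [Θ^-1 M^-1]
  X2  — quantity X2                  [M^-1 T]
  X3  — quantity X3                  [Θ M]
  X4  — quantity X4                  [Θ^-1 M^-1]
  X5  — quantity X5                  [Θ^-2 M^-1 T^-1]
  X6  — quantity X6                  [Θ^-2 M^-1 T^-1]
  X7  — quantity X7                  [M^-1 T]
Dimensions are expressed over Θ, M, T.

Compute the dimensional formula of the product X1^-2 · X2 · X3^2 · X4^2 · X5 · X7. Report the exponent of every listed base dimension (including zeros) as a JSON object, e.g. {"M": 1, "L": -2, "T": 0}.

{"Θ": 0, "M": -1, "T": 1}

Dimensional matrix (Θ×M×T by X1×X2×X3×X4×X5×X6×X7):
  Θ: [-1  0  1 -1 -2 -2  0]
  M: [-1 -1  1 -1 -1 -1 -1]
  T: [ 0  1  0  0 -1 -1  1]
  [Θ]: (-2)·-1+(1)·0+(2)·1+(2)·-1+(1)·-2+(1)·0 = 0
  [M]: (-2)·-1+(1)·-1+(2)·1+(2)·-1+(1)·-1+(1)·-1 = -1
  [T]: (-2)·0+(1)·1+(2)·0+(2)·0+(1)·-1+(1)·1 = 1
⇒ M^-1 T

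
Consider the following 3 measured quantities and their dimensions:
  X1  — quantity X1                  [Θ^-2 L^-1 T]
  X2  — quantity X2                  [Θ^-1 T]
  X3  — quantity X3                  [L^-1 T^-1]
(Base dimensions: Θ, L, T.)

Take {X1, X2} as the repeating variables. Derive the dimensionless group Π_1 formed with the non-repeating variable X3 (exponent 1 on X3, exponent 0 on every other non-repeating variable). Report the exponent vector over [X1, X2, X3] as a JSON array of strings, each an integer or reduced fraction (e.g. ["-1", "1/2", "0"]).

Exponent matrix [Θ,L,T] × [X1,X2,X3]:
  Θ: [-2 -1  0]
  L: [-1  0 -1]
  T: [ 1  1 -1]
RREF → pivots at {X1,X2} ⇒ r = 2
Pivot set = {X1,X2}, free = {X3}
RREF:
  r0: [   1    0    1]
  r1: [   0    1   -2]
  r2: [   0    0    0]
Fix exponent of X3 at 1; solve each RREF row for its pivot's exponent:
  r0: exp(X1) + (1)·1 = 0 ⇒ exp(X1) = -1
  r1: exp(X2) + (-2)·1 = 0 ⇒ exp(X2) = 2
Π_1 = X1^-1 · X2^2 · X3

["-1", "2", "1"]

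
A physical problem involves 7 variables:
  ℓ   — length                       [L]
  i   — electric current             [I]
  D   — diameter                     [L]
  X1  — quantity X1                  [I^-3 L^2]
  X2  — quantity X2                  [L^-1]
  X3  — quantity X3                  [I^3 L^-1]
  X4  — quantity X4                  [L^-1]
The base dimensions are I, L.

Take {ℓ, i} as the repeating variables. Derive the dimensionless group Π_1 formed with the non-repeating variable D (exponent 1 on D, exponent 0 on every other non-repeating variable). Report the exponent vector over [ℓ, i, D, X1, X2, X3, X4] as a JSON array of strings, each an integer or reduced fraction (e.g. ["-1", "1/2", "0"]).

Exponent matrix [I,L] × [ℓ,i,D,X1,X2,X3,X4]:
  I: [ 0  1  0 -3  0  3  0]
  L: [ 1  0  1  2 -1 -1 -1]
Echelon form has 2 nonzero rows (pivots: ℓ,i)
Pivot set = {ℓ,i}, free = {D,X1,X2,X3,X4}
RREF:
  r0: [   1    0    1    2   -1   -1   -1]
  r1: [   0    1    0   -3    0    3    0]
Fix exponent of D at 1, X1 at 0, X2 at 0, X3 at 0, X4 at 0; solve each RREF row for its pivot's exponent:
  r0: exp(ℓ) + (1)·1 = 0 ⇒ exp(ℓ) = -1
  r1: exp(i) + (0)·1 = 0 ⇒ exp(i) = 0
Π_1 = ℓ^-1 · D

["-1", "0", "1", "0", "0", "0", "0"]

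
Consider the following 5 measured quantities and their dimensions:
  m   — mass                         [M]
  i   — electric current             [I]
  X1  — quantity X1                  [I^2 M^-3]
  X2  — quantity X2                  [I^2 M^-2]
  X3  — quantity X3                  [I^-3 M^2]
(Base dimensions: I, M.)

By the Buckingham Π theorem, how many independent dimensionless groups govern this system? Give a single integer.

3

Exponent matrix [I,M] × [m,i,X1,X2,X3]:
  I: [ 0  1  2  2 -3]
  M: [ 1  0 -3 -2  2]
Echelon form has 2 nonzero rows (pivots: m,i)
n=5, r=2 ⇒ 3 dimensionless groups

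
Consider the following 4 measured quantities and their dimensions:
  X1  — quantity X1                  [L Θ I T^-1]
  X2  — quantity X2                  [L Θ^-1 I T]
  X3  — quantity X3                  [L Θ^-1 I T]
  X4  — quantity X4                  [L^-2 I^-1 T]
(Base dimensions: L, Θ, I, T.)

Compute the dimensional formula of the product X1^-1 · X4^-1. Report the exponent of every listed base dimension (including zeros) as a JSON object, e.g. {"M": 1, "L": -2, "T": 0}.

{"L": 1, "Θ": -1, "I": 0, "T": 0}

Write exponents as rows L,Θ,I,T / cols X1,X2,X3,X4:
  L: [ 1  1  1 -2]
  Θ: [ 1 -1 -1  0]
  I: [ 1  1  1 -1]
  T: [-1  1  1  1]
  [L]: (-1)·1+(-1)·-2 = 1
  [Θ]: (-1)·1+(-1)·0 = -1
  [I]: (-1)·1+(-1)·-1 = 0
  [T]: (-1)·-1+(-1)·1 = 0
⇒ L Θ^-1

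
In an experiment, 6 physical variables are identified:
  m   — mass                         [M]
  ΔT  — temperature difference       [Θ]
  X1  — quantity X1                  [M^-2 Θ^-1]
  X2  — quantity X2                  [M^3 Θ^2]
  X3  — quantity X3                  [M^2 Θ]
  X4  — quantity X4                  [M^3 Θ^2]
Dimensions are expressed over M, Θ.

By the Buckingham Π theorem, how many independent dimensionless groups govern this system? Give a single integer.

4

Exponent matrix [M,Θ] × [m,ΔT,X1,X2,X3,X4]:
  M: [ 1  0 -2  3  2  3]
  Θ: [ 0  1 -1  2  1  2]
RREF → pivots at {m,ΔT} ⇒ r = 2
n=6, r=2 ⇒ 4 dimensionless groups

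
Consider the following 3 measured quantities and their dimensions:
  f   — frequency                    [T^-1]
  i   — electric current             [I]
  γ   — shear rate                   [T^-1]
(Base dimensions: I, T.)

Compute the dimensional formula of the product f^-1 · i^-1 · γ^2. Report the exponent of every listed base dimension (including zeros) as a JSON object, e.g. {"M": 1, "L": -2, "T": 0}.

{"I": -1, "T": -1}

Exponent matrix [I,T] × [f,i,γ]:
  I: [ 0  1  0]
  T: [-1  0 -1]
  [I]: (-1)·0+(-1)·1+(2)·0 = -1
  [T]: (-1)·-1+(-1)·0+(2)·-1 = -1
⇒ I^-1 T^-1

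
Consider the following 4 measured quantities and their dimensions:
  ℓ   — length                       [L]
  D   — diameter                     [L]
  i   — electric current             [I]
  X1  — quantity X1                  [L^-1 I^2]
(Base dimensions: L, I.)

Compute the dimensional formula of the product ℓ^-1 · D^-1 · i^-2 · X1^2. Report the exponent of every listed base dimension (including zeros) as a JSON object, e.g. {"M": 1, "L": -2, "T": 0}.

{"L": -4, "I": 2}

Write exponents as rows L,I / cols ℓ,D,i,X1:
  L: [ 1  1  0 -1]
  I: [ 0  0  1  2]
  [L]: (-1)·1+(-1)·1+(-2)·0+(2)·-1 = -4
  [I]: (-1)·0+(-1)·0+(-2)·1+(2)·2 = 2
⇒ L^-4 I^2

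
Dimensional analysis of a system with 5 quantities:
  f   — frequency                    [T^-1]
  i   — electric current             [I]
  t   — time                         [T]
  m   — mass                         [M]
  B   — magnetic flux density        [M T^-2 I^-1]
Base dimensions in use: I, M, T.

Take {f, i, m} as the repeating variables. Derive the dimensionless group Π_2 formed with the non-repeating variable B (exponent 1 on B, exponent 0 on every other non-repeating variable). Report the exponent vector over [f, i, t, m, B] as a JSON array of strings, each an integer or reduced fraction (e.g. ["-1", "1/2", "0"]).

["-2", "1", "0", "-1", "1"]

Exponent matrix [I,M,T] × [f,i,t,m,B]:
  I: [ 0  1  0  0 -1]
  M: [ 0  0  0  1  1]
  T: [-1  0  1  0 -2]
RREF → pivots at {f,i,m} ⇒ r = 3
Repeat: f,i,m; free: t,B
RREF:
  r0: [   1    0   -1    0    2]
  r1: [   0    1    0    0   -1]
  r2: [   0    0    0    1    1]
Fix exponent of B at 1, t at 0; solve each RREF row for its pivot's exponent:
  r0: exp(f) + (2)·1 = 0 ⇒ exp(f) = -2
  r1: exp(i) + (-1)·1 = 0 ⇒ exp(i) = 1
  r2: exp(m) + (1)·1 = 0 ⇒ exp(m) = -1
Π_2 = f^-2 · i · m^-1 · B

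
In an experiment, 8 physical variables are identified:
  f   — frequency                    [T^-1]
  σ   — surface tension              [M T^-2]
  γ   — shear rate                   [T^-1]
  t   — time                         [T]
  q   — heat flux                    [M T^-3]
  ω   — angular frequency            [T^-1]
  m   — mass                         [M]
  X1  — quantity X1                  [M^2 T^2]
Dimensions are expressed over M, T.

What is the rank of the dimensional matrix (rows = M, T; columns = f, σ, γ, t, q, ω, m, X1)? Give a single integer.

Exponent matrix [M,T] × [f,σ,γ,t,q,ω,m,X1]:
  M: [ 0  1  0  0  1  0  1  2]
  T: [-1 -2 -1  1 -3 -1  0  2]
RREF → pivots at {f,σ} ⇒ r = 2

2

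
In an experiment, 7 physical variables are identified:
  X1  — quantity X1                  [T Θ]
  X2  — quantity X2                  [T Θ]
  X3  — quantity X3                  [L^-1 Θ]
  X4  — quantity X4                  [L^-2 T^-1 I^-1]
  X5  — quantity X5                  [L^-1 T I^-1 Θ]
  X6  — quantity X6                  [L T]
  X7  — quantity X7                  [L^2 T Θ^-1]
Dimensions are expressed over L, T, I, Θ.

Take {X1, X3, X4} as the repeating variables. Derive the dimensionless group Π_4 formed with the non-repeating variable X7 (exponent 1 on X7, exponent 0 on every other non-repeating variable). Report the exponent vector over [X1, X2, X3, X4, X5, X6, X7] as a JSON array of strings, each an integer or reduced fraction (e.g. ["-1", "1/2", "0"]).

Exponent matrix [L,T,I,Θ] × [X1,X2,X3,X4,X5,X6,X7]:
  L: [ 0  0 -1 -2 -1  1  2]
  T: [ 1  1  0 -1  1  1  1]
  I: [ 0  0  0 -1 -1  0  0]
  Θ: [ 1  1  1  0  1  0 -1]
Row reduction gives pivot columns X1,X3,X4; rank = 3
Repeat: X1,X3,X4; free: X2,X5,X6,X7
RREF:
  r0: [   1    1    0    0    2    1    1]
  r1: [   0    0    1    0   -1   -1   -2]
  r2: [   0    0    0    1    1    0    0]
  r3: [   0    0    0    0    0    0    0]
Fix exponent of X7 at 1, X2 at 0, X5 at 0, X6 at 0; solve each RREF row for its pivot's exponent:
  r0: exp(X1) + (1)·1 = 0 ⇒ exp(X1) = -1
  r1: exp(X3) + (-2)·1 = 0 ⇒ exp(X3) = 2
  r2: exp(X4) + (0)·1 = 0 ⇒ exp(X4) = 0
Π_4 = X1^-1 · X3^2 · X7

["-1", "0", "2", "0", "0", "0", "1"]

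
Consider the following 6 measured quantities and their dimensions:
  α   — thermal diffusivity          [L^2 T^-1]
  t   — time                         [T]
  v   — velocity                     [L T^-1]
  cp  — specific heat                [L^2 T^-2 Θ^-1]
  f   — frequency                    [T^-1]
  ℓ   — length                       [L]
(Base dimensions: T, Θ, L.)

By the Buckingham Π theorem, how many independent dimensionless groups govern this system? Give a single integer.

3

Dimensional matrix (T×Θ×L by α×t×v×cp×f×ℓ):
  T: [-1  1 -1 -2 -1  0]
  Θ: [ 0  0  0 -1  0  0]
  L: [ 2  0  1  2  0  1]
Echelon form has 3 nonzero rows (pivots: α,t,cp)
Π count = n − r = 6 − 3 = 3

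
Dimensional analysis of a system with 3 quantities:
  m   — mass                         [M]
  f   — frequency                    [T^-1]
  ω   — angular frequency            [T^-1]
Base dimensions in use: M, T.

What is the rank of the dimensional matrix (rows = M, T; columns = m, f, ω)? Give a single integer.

2

Write exponents as rows M,T / cols m,f,ω:
  M: [ 1  0  0]
  T: [ 0 -1 -1]
Echelon form has 2 nonzero rows (pivots: m,f)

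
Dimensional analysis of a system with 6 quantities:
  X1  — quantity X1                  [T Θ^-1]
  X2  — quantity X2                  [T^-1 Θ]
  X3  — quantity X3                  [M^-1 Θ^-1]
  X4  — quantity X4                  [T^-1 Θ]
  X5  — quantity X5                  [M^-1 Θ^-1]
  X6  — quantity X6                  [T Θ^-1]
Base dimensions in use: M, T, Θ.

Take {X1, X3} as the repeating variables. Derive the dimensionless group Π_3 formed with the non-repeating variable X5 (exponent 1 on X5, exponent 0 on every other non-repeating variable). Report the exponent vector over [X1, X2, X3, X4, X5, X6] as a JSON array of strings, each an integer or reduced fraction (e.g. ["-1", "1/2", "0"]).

Dimensional matrix (M×T×Θ by X1×X2×X3×X4×X5×X6):
  M: [ 0  0 -1  0 -1  0]
  T: [ 1 -1  0 -1  0  1]
  Θ: [-1  1 -1  1 -1 -1]
Echelon form has 2 nonzero rows (pivots: X1,X3)
Pivot set = {X1,X3}, free = {X2,X4,X5,X6}
RREF:
  r0: [   1   -1    0   -1    0    1]
  r1: [   0    0    1    0    1    0]
  r2: [   0    0    0    0    0    0]
Fix exponent of X5 at 1, X2 at 0, X4 at 0, X6 at 0; solve each RREF row for its pivot's exponent:
  r0: exp(X1) + (0)·1 = 0 ⇒ exp(X1) = 0
  r1: exp(X3) + (1)·1 = 0 ⇒ exp(X3) = -1
Π_3 = X3^-1 · X5

["0", "0", "-1", "0", "1", "0"]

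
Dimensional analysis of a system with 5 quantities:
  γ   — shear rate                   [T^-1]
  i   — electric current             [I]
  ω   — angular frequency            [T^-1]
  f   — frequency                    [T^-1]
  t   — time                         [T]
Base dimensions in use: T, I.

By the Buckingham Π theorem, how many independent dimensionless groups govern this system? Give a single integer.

Write exponents as rows T,I / cols γ,i,ω,f,t:
  T: [-1  0 -1 -1  1]
  I: [ 0  1  0  0  0]
Echelon form has 2 nonzero rows (pivots: γ,i)
n=5, r=2 ⇒ 3 dimensionless groups

3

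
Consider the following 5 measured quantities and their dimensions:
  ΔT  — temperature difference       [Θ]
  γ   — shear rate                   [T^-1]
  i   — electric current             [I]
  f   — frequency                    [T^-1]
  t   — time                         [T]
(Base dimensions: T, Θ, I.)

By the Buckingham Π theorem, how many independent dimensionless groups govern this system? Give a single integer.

Dimensional matrix (T×Θ×I by ΔT×γ×i×f×t):
  T: [ 0 -1  0 -1  1]
  Θ: [ 1  0  0  0  0]
  I: [ 0  0  1  0  0]
Echelon form has 3 nonzero rows (pivots: ΔT,γ,i)
Π count = n − r = 5 − 3 = 2

2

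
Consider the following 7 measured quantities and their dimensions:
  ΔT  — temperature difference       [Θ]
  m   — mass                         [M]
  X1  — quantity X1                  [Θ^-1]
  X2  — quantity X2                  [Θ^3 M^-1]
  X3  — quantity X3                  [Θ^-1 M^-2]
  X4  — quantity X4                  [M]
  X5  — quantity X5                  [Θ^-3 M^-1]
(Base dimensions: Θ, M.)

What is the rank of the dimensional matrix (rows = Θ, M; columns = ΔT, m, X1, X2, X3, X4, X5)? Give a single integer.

Write exponents as rows Θ,M / cols ΔT,m,X1,X2,X3,X4,X5:
  Θ: [ 1  0 -1  3 -1  0 -3]
  M: [ 0  1  0 -1 -2  1 -1]
RREF → pivots at {ΔT,m} ⇒ r = 2

2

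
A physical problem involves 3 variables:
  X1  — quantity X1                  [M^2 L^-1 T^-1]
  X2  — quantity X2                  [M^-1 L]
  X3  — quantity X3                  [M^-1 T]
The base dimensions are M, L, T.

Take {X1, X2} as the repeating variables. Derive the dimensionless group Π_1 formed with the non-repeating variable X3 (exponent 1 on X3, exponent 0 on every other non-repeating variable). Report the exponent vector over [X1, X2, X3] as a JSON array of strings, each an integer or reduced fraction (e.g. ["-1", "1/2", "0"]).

Dimensional matrix (M×L×T by X1×X2×X3):
  M: [ 2 -1 -1]
  L: [-1  1  0]
  T: [-1  0  1]
Echelon form has 2 nonzero rows (pivots: X1,X2)
Repeat: X1,X2; free: X3
RREF:
  r0: [   1    0   -1]
  r1: [   0    1   -1]
  r2: [   0    0    0]
Fix exponent of X3 at 1; solve each RREF row for its pivot's exponent:
  r0: exp(X1) + (-1)·1 = 0 ⇒ exp(X1) = 1
  r1: exp(X2) + (-1)·1 = 0 ⇒ exp(X2) = 1
Π_1 = X1 · X2 · X3

["1", "1", "1"]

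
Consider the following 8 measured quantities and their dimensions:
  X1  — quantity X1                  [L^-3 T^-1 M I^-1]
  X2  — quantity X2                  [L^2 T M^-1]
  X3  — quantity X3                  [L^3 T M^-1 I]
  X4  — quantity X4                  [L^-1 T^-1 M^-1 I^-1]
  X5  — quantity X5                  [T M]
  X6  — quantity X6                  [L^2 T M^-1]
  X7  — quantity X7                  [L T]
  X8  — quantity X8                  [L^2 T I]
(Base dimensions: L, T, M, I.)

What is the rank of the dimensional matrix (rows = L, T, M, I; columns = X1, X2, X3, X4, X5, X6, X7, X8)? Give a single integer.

Dimensional matrix (L×T×M×I by X1×X2×X3×X4×X5×X6×X7×X8):
  L: [-3  2  3 -1  0  2  1  2]
  T: [-1  1  1 -1  1  1  1  1]
  M: [ 1 -1 -1 -1  1 -1  0  0]
  I: [-1  0  1 -1  0  0  0  1]
RREF → pivots at {X1,X2,X4} ⇒ r = 3

3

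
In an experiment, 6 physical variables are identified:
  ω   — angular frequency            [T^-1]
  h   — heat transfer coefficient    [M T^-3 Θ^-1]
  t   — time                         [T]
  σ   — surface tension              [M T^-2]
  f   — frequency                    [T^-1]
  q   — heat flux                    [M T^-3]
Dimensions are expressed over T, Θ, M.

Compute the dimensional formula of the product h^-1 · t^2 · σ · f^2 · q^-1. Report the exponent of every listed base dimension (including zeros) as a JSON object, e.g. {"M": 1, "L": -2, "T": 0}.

Write exponents as rows T,Θ,M / cols ω,h,t,σ,f,q:
  T: [-1 -3  1 -2 -1 -3]
  Θ: [ 0 -1  0  0  0  0]
  M: [ 0  1  0  1  0  1]
  [T]: (-1)·-3+(2)·1+(1)·-2+(2)·-1+(-1)·-3 = 4
  [Θ]: (-1)·-1+(2)·0+(1)·0+(2)·0+(-1)·0 = 1
  [M]: (-1)·1+(2)·0+(1)·1+(2)·0+(-1)·1 = -1
⇒ T^4 Θ M^-1

{"T": 4, "Θ": 1, "M": -1}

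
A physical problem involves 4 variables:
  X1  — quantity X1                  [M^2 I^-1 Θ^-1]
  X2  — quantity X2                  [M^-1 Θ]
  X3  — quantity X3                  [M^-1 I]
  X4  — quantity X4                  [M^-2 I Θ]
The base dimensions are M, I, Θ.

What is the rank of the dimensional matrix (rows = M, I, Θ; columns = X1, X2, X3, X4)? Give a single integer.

Dimensional matrix (M×I×Θ by X1×X2×X3×X4):
  M: [ 2 -1 -1 -2]
  I: [-1  0  1  1]
  Θ: [-1  1  0  1]
Row reduction gives pivot columns X1,X2; rank = 2

2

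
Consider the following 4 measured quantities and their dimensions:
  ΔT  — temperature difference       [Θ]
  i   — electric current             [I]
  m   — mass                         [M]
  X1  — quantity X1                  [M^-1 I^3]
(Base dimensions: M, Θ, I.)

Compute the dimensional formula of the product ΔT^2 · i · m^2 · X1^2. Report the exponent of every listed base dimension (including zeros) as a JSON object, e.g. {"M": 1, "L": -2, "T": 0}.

{"M": 0, "Θ": 2, "I": 7}

Dimensional matrix (M×Θ×I by ΔT×i×m×X1):
  M: [ 0  0  1 -1]
  Θ: [ 1  0  0  0]
  I: [ 0  1  0  3]
  [M]: (2)·0+(1)·0+(2)·1+(2)·-1 = 0
  [Θ]: (2)·1+(1)·0+(2)·0+(2)·0 = 2
  [I]: (2)·0+(1)·1+(2)·0+(2)·3 = 7
⇒ Θ^2 I^7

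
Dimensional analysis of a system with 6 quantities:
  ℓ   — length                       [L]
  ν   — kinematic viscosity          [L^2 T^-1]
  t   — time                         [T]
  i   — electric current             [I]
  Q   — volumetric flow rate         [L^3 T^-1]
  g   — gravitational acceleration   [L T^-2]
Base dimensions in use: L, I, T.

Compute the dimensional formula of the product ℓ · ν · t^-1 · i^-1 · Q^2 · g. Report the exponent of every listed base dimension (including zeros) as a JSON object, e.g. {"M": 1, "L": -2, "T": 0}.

{"L": 10, "I": -1, "T": -6}

Exponent matrix [L,I,T] × [ℓ,ν,t,i,Q,g]:
  L: [ 1  2  0  0  3  1]
  I: [ 0  0  0  1  0  0]
  T: [ 0 -1  1  0 -1 -2]
  [L]: (1)·1+(1)·2+(-1)·0+(-1)·0+(2)·3+(1)·1 = 10
  [I]: (1)·0+(1)·0+(-1)·0+(-1)·1+(2)·0+(1)·0 = -1
  [T]: (1)·0+(1)·-1+(-1)·1+(-1)·0+(2)·-1+(1)·-2 = -6
⇒ L^10 I^-1 T^-6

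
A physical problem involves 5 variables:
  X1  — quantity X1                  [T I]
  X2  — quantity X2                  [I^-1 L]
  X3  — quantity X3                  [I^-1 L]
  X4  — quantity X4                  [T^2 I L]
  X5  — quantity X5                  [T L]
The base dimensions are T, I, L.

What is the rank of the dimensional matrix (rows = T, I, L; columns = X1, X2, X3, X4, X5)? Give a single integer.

2

Dimensional matrix (T×I×L by X1×X2×X3×X4×X5):
  T: [ 1  0  0  2  1]
  I: [ 1 -1 -1  1  0]
  L: [ 0  1  1  1  1]
RREF → pivots at {X1,X2} ⇒ r = 2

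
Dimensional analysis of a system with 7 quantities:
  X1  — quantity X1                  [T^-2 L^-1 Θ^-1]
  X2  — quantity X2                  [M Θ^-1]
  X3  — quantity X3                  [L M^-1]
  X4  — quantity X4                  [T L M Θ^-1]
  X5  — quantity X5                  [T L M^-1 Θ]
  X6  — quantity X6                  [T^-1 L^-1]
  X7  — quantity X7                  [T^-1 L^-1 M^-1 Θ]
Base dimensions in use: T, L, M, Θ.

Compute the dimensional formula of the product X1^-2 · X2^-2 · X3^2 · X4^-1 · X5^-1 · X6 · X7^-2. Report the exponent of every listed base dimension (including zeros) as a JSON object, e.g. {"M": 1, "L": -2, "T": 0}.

Dimensional matrix (T×L×M×Θ by X1×X2×X3×X4×X5×X6×X7):
  T: [-2  0  0  1  1 -1 -1]
  L: [-1  0  1  1  1 -1 -1]
  M: [ 0  1 -1  1 -1  0 -1]
  Θ: [-1 -1  0 -1  1  0  1]
  [T]: (-2)·-2+(-2)·0+(2)·0+(-1)·1+(-1)·1+(1)·-1+(-2)·-1 = 3
  [L]: (-2)·-1+(-2)·0+(2)·1+(-1)·1+(-1)·1+(1)·-1+(-2)·-1 = 3
  [M]: (-2)·0+(-2)·1+(2)·-1+(-1)·1+(-1)·-1+(1)·0+(-2)·-1 = -2
  [Θ]: (-2)·-1+(-2)·-1+(2)·0+(-1)·-1+(-1)·1+(1)·0+(-2)·1 = 2
⇒ T^3 L^3 M^-2 Θ^2

{"T": 3, "L": 3, "M": -2, "Θ": 2}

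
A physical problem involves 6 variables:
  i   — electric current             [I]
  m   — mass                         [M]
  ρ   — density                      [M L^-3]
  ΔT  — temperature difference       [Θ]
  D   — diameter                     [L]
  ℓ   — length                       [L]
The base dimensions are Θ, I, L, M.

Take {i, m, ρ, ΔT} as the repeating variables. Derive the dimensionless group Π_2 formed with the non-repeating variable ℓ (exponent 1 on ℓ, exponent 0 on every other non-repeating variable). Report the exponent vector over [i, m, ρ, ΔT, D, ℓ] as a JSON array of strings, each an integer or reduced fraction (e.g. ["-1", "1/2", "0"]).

["0", "-1/3", "1/3", "0", "0", "1"]

Write exponents as rows Θ,I,L,M / cols i,m,ρ,ΔT,D,ℓ:
  Θ: [ 0  0  0  1  0  0]
  I: [ 1  0  0  0  0  0]
  L: [ 0  0 -3  0  1  1]
  M: [ 0  1  1  0  0  0]
Row reduction gives pivot columns i,m,ρ,ΔT; rank = 4
Pivot set = {i,m,ρ,ΔT}, free = {D,ℓ}
RREF:
  r0: [   1    0    0    0    0    0]
  r1: [   0    1    0    0  1/3  1/3]
  r2: [   0    0    1    0 -1/3 -1/3]
  r3: [   0    0    0    1    0    0]
Fix exponent of ℓ at 1, D at 0; solve each RREF row for its pivot's exponent:
  r0: exp(i) + (0)·1 = 0 ⇒ exp(i) = 0
  r1: exp(m) + (1/3)·1 = 0 ⇒ exp(m) = -1/3
  r2: exp(ρ) + (-1/3)·1 = 0 ⇒ exp(ρ) = 1/3
  r3: exp(ΔT) + (0)·1 = 0 ⇒ exp(ΔT) = 0
Π_2 = m^(-1/3) · ρ^(1/3) · ℓ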